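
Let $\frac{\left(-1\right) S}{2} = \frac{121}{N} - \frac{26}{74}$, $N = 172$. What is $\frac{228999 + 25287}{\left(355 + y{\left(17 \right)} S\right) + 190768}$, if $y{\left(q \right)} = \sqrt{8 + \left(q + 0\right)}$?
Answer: $\frac{809138052}{608142181} \approx 1.3305$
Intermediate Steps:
$y{\left(q \right)} = \sqrt{8 + q}$
$S = - \frac{2241}{3182}$ ($S = - 2 \left(\frac{121}{172} - \frac{26}{74}\right) = - 2 \left(121 \cdot \frac{1}{172} - \frac{13}{37}\right) = - 2 \left(\frac{121}{172} - \frac{13}{37}\right) = \left(-2\right) \frac{2241}{6364} = - \frac{2241}{3182} \approx -0.70427$)
$\frac{228999 + 25287}{\left(355 + y{\left(17 \right)} S\right) + 190768} = \frac{228999 + 25287}{\left(355 + \sqrt{8 + 17} \left(- \frac{2241}{3182}\right)\right) + 190768} = \frac{254286}{\left(355 + \sqrt{25} \left(- \frac{2241}{3182}\right)\right) + 190768} = \frac{254286}{\left(355 + 5 \left(- \frac{2241}{3182}\right)\right) + 190768} = \frac{254286}{\left(355 - \frac{11205}{3182}\right) + 190768} = \frac{254286}{\frac{1118405}{3182} + 190768} = \frac{254286}{\frac{608142181}{3182}} = 254286 \cdot \frac{3182}{608142181} = \frac{809138052}{608142181}$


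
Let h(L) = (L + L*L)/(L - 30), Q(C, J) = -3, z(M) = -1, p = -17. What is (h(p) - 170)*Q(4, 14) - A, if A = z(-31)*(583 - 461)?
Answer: 30520/47 ≈ 649.36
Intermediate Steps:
h(L) = (L + L**2)/(-30 + L)
A = -122 (A = -(583 - 461) = -1*122 = -122)
(h(p) - 170)*Q(4, 14) - A = (-17*(1 - 17)/(-30 - 17) - 170)*(-3) - 1*(-122) = (-17*(-16)/(-47) - 170)*(-3) + 122 = (-17*(-1/47)*(-16) - 170)*(-3) + 122 = (-272/47 - 170)*(-3) + 122 = -8262/47*(-3) + 122 = 24786/47 + 122 = 30520/47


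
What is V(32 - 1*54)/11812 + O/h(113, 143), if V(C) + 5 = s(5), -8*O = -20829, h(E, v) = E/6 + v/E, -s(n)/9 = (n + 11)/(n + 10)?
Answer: 26063781986/201202655 ≈ 129.54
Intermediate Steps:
s(n) = -9*(11 + n)/(10 + n) (s(n) = -9*(n + 11)/(n + 10) = -9*(11 + n)/(10 + n))
h(E, v) = E/6 + v/E (h(E, v) = E*(1/6) + v/E = E/6 + v/E)
O = 20829/8 (O = -1/8*(-20829) = 20829/8 ≈ 2603.6)
V(C) = -73/5 (V(C) = -5 + 9*(-11 - 1*5)/(10 + 5) = -5 + 9*(-11 - 5)/15 = -5 + 9*(1/15)*(-16) = -5 - 48/5 = -73/5)
V(32 - 1*54)/11812 + O/h(113, 143) = -73/5/11812 + 20829/(8*((1/6)*113 + 143/113)) = -73/5*1/11812 + 20829/(8*(113/6 + 143*(1/113))) = -73/59060 + 20829/(8*(113/6 + 143/113)) = -73/59060 + 20829/(8*(13627/678)) = -73/59060 + (20829/8)*(678/13627) = -73/59060 + 7061031/54508 = 26063781986/201202655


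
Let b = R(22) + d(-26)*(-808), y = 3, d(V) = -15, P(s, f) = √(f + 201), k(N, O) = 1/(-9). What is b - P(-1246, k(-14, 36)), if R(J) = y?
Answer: 12123 - 4*√113/3 ≈ 12109.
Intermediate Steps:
k(N, O) = -⅑
P(s, f) = √(201 + f)
R(J) = 3
b = 12123 (b = 3 - 15*(-808) = 3 + 12120 = 12123)
b - P(-1246, k(-14, 36)) = 12123 - √(201 - ⅑) = 12123 - √(1808/9) = 12123 - 4*√113/3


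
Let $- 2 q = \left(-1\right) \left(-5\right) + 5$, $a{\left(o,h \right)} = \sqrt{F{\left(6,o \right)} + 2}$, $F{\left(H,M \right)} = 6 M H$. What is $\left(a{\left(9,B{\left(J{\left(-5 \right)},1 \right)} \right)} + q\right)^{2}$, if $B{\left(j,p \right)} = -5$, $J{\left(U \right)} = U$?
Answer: $\left(5 - \sqrt{326}\right)^{2} \approx 170.45$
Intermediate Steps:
$F{\left(H,M \right)} = 6 H M$
$a{\left(o,h \right)} = \sqrt{2 + 36 o}$ ($a{\left(o,h \right)} = \sqrt{6 \cdot 6 o + 2} = \sqrt{36 o + 2} = \sqrt{2 + 36 o}$)
$q = -5$ ($q = - \frac{\left(-1\right) \left(-5\right) + 5}{2} = - \frac{5 + 5}{2} = \left(- \frac{1}{2}\right) 10 = -5$)
$\left(a{\left(9,B{\left(J{\left(-5 \right)},1 \right)} \right)} + q\right)^{2} = \left(\sqrt{2 + 36 \cdot 9} - 5\right)^{2} = \left(\sqrt{2 + 324} - 5\right)^{2} = \left(\sqrt{326} - 5\right)^{2} = \left(-5 + \sqrt{326}\right)^{2}$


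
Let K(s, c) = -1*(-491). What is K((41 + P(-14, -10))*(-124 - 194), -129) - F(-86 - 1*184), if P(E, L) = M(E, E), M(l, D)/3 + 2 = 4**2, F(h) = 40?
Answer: 451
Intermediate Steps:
M(l, D) = 42 (M(l, D) = -6 + 3*4**2 = -6 + 3*16 = -6 + 48 = 42)
P(E, L) = 42
K(s, c) = 491
K((41 + P(-14, -10))*(-124 - 194), -129) - F(-86 - 1*184) = 491 - 1*40 = 491 - 40 = 451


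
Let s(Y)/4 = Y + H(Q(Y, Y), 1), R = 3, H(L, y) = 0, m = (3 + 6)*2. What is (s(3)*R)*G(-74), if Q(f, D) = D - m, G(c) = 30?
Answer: 1080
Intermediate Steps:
m = 18 (m = 9*2 = 18)
Q(f, D) = -18 + D (Q(f, D) = D - 1*18 = D - 18 = -18 + D)
s(Y) = 4*Y (s(Y) = 4*(Y + 0) = 4*Y)
(s(3)*R)*G(-74) = ((4*3)*3)*30 = (12*3)*30 = 36*30 = 1080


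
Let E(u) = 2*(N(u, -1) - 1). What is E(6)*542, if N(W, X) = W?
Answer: 5420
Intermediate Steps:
E(u) = -2 + 2*u (E(u) = 2*(u - 1) = 2*(-1 + u) = -2 + 2*u)
E(6)*542 = (-2 + 2*6)*542 = (-2 + 12)*542 = 10*542 = 5420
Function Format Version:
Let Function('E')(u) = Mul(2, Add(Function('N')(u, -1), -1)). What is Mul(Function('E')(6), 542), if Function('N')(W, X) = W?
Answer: 5420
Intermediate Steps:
Function('E')(u) = Add(-2, Mul(2, u)) (Function('E')(u) = Mul(2, Add(u, -1)) = Mul(2, Add(-1, u)) = Add(-2, Mul(2, u)))
Mul(Function('E')(6), 542) = Mul(Add(-2, Mul(2, 6)), 542) = Mul(Add(-2, 12), 542) = Mul(10, 542) = 5420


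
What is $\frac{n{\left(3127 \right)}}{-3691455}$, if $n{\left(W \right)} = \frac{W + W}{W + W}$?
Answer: $- \frac{1}{3691455} \approx -2.709 \cdot 10^{-7}$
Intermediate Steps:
$n{\left(W \right)} = 1$ ($n{\left(W \right)} = \frac{2 W}{2 W} = 2 W \frac{1}{2 W} = 1$)
$\frac{n{\left(3127 \right)}}{-3691455} = 1 \frac{1}{-3691455} = 1 \left(- \frac{1}{3691455}\right) = - \frac{1}{3691455}$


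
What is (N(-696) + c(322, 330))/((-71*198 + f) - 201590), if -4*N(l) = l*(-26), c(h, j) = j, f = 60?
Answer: 2097/107794 ≈ 0.019454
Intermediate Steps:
N(l) = 13*l/2 (N(l) = -l*(-26)/4 = -(-13)*l/2 = 13*l/2)
(N(-696) + c(322, 330))/((-71*198 + f) - 201590) = ((13/2)*(-696) + 330)/((-71*198 + 60) - 201590) = (-4524 + 330)/((-14058 + 60) - 201590) = -4194/(-13998 - 201590) = -4194/(-215588) = -4194*(-1/215588) = 2097/107794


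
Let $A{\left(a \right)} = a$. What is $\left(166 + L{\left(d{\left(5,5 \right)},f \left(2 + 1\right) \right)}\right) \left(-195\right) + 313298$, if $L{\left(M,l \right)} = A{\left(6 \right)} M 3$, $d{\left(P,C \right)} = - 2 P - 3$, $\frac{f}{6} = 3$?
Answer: $326558$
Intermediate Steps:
$f = 18$ ($f = 6 \cdot 3 = 18$)
$d{\left(P,C \right)} = -3 - 2 P$
$L{\left(M,l \right)} = 18 M$ ($L{\left(M,l \right)} = 6 M 3 = 18 M$)
$\left(166 + L{\left(d{\left(5,5 \right)},f \left(2 + 1\right) \right)}\right) \left(-195\right) + 313298 = \left(166 + 18 \left(-3 - 10\right)\right) \left(-195\right) + 313298 = \left(166 + 18 \left(-13\right)\right) \left(-195\right) + 313298 = \left(166 - 234\right) \left(-195\right) + 313298 = \left(-68\right) \left(-195\right) + 313298 = 13260 + 313298 = 326558$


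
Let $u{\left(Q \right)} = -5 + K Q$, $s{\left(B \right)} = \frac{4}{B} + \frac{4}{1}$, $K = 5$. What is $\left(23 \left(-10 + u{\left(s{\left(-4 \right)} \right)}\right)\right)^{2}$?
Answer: $0$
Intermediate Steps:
$s{\left(B \right)} = 4 + \frac{4}{B}$ ($s{\left(B \right)} = \frac{4}{B} + 4 \cdot 1 = \frac{4}{B} + 4 = 4 + \frac{4}{B}$)
$u{\left(Q \right)} = -5 + 5 Q$
$\left(23 \left(-10 + u{\left(s{\left(-4 \right)} \right)}\right)\right)^{2} = \left(23 \left(-10 - \left(5 - 5 \left(4 + \frac{4}{-4}\right)\right)\right)\right)^{2} = \left(23 \left(-10 - \left(5 - 5 \left(4 + 4 \left(- \frac{1}{4}\right)\right)\right)\right)\right)^{2} = \left(23 \left(-10 - \left(5 - 5 \left(4 - 1\right)\right)\right)\right)^{2} = \left(23 \left(-10 + \left(-5 + 5 \cdot 3\right)\right)\right)^{2} = \left(23 \left(-10 + \left(-5 + 15\right)\right)\right)^{2} = \left(23 \left(-10 + 10\right)\right)^{2} = \left(23 \cdot 0\right)^{2} = 0^{2} = 0$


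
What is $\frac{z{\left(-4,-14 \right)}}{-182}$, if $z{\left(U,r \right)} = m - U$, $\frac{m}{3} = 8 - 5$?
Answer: $- \frac{1}{14} \approx -0.071429$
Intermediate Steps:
$m = 9$ ($m = 3 \left(8 - 5\right) = 3 \cdot 3 = 9$)
$z{\left(U,r \right)} = 9 - U$
$\frac{z{\left(-4,-14 \right)}}{-182} = \frac{9 - -4}{-182} = \left(9 + 4\right) \left(- \frac{1}{182}\right) = 13 \left(- \frac{1}{182}\right) = - \frac{1}{14}$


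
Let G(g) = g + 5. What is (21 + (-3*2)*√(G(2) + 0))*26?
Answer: 546 - 156*√7 ≈ 133.26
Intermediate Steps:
G(g) = 5 + g
(21 + (-3*2)*√(G(2) + 0))*26 = (21 + (-3*2)*√((5 + 2) + 0))*26 = (21 - 6*√(7 + 0))*26 = (21 - 6*√7)*26 = 546 - 156*√7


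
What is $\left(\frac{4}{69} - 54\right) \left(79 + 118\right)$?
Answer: $- \frac{733234}{69} \approx -10627.0$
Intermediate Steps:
$\left(\frac{4}{69} - 54\right) \left(79 + 118\right) = \left(4 \cdot \frac{1}{69} - 54\right) 197 = \left(\frac{4}{69} - 54\right) 197 = \left(- \frac{3722}{69}\right) 197 = - \frac{733234}{69}$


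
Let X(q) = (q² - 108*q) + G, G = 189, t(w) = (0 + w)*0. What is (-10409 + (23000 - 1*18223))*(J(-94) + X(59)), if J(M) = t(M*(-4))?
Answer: 15217664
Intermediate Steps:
t(w) = 0 (t(w) = w*0 = 0)
J(M) = 0
X(q) = 189 + q² - 108*q (X(q) = (q² - 108*q) + 189 = 189 + q² - 108*q)
(-10409 + (23000 - 1*18223))*(J(-94) + X(59)) = (-10409 + (23000 - 1*18223))*(0 + (189 + 59² - 108*59)) = (-10409 + (23000 - 18223))*(0 + (189 + 3481 - 6372)) = (-10409 + 4777)*(0 - 2702) = -5632*(-2702) = 15217664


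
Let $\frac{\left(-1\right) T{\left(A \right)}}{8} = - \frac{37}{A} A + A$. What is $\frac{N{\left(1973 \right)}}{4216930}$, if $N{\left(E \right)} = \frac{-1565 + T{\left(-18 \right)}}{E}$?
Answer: $- \frac{225}{1664000578} \approx -1.3522 \cdot 10^{-7}$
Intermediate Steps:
$T{\left(A \right)} = 296 - 8 A$ ($T{\left(A \right)} = - 8 \left(- \frac{37}{A} A + A\right) = - 8 \left(-37 + A\right) = 296 - 8 A$)
$N{\left(E \right)} = - \frac{1125}{E}$ ($N{\left(E \right)} = \frac{-1565 + \left(296 - -144\right)}{E} = \frac{-1565 + \left(296 + 144\right)}{E} = \frac{-1565 + 440}{E} = - \frac{1125}{E}$)
$\frac{N{\left(1973 \right)}}{4216930} = \frac{\left(-1125\right) \frac{1}{1973}}{4216930} = \left(-1125\right) \frac{1}{1973} \cdot \frac{1}{4216930} = \left(- \frac{1125}{1973}\right) \frac{1}{4216930} = - \frac{225}{1664000578}$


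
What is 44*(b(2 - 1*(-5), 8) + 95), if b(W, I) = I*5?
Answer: 5940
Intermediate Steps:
b(W, I) = 5*I
44*(b(2 - 1*(-5), 8) + 95) = 44*(5*8 + 95) = 44*(40 + 95) = 44*135 = 5940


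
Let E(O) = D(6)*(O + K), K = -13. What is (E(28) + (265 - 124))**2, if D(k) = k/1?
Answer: 53361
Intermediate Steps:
D(k) = k (D(k) = k*1 = k)
E(O) = -78 + 6*O (E(O) = 6*(O - 13) = 6*(-13 + O) = -78 + 6*O)
(E(28) + (265 - 124))**2 = ((-78 + 6*28) + (265 - 124))**2 = ((-78 + 168) + 141)**2 = (90 + 141)**2 = 231**2 = 53361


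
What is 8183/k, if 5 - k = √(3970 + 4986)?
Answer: -40915/8931 - 16366*√2239/8931 ≈ -91.291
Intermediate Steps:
k = 5 - 2*√2239 (k = 5 - √(3970 + 4986) = 5 - √8956 = 5 - 2*√2239 ≈ -89.636)
8183/k = 8183/(5 - 2*√2239)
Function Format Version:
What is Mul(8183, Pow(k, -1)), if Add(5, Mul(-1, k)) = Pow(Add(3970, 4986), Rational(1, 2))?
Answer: Add(Rational(-40915, 8931), Mul(Rational(-16366, 8931), Pow(2239, Rational(1, 2)))) ≈ -91.291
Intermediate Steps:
k = Add(5, Mul(-2, Pow(2239, Rational(1, 2)))) (k = Add(5, Mul(-1, Pow(Add(3970, 4986), Rational(1, 2)))) = Add(5, Mul(-1, Pow(8956, Rational(1, 2)))) = Add(5, Mul(-1, Mul(2, Pow(2239, Rational(1, 2))))) = Add(5, Mul(-2, Pow(2239, Rational(1, 2)))) ≈ -89.636)
Mul(8183, Pow(k, -1)) = Mul(8183, Pow(Add(5, Mul(-2, Pow(2239, Rational(1, 2)))), -1))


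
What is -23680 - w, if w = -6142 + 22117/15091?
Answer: -264688075/15091 ≈ -17539.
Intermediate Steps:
w = -92666805/15091 (w = -6142 + 22117*(1/15091) = -6142 + 22117/15091 = -92666805/15091 ≈ -6140.5)
-23680 - w = -23680 - 1*(-92666805/15091) = -23680 + 92666805/15091 = -264688075/15091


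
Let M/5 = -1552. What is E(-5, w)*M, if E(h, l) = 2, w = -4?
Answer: -15520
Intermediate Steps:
M = -7760 (M = 5*(-1552) = -7760)
E(-5, w)*M = 2*(-7760) = -15520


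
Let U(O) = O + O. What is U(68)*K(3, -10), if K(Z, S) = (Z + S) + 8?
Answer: 136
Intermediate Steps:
K(Z, S) = 8 + S + Z (K(Z, S) = (S + Z) + 8 = 8 + S + Z)
U(O) = 2*O
U(68)*K(3, -10) = (2*68)*(8 - 10 + 3) = 136*1 = 136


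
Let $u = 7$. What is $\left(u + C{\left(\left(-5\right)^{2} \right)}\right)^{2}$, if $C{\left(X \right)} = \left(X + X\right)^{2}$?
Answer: $6285049$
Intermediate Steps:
$C{\left(X \right)} = 4 X^{2}$ ($C{\left(X \right)} = \left(2 X\right)^{2} = 4 X^{2}$)
$\left(u + C{\left(\left(-5\right)^{2} \right)}\right)^{2} = \left(7 + 4 \left(\left(-5\right)^{2}\right)^{2}\right)^{2} = \left(7 + 4 \cdot 25^{2}\right)^{2} = \left(7 + 4 \cdot 625\right)^{2} = \left(7 + 2500\right)^{2} = 2507^{2} = 6285049$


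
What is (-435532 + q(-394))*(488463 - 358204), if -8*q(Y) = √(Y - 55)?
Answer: -56731962788 - 130259*I*√449/8 ≈ -5.6732e+10 - 3.4502e+5*I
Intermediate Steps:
q(Y) = -√(-55 + Y)/8 (q(Y) = -√(Y - 55)/8 = -√(-55 + Y)/8)
(-435532 + q(-394))*(488463 - 358204) = (-435532 - √(-55 - 394)/8)*(488463 - 358204) = (-435532 - I*√449/8)*130259 = -56731962788 - 130259*I*√449/8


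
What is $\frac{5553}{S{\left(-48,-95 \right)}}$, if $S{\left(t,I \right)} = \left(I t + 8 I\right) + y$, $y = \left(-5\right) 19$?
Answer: $\frac{1851}{1235} \approx 1.4988$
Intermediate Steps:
$y = -95$
$S{\left(t,I \right)} = -95 + 8 I + I t$ ($S{\left(t,I \right)} = \left(I t + 8 I\right) - 95 = \left(8 I + I t\right) - 95 = -95 + 8 I + I t$)
$\frac{5553}{S{\left(-48,-95 \right)}} = \frac{5553}{-95 + 8 \left(-95\right) - -4560} = \frac{5553}{-95 - 760 + 4560} = \frac{5553}{3705} = 5553 \cdot \frac{1}{3705} = \frac{1851}{1235}$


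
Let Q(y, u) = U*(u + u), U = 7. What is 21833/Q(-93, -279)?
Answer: -3119/558 ≈ -5.5896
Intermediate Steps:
Q(y, u) = 14*u (Q(y, u) = 7*(u + u) = 7*(2*u) = 14*u)
21833/Q(-93, -279) = 21833/((14*(-279))) = 21833/(-3906) = 21833*(-1/3906) = -3119/558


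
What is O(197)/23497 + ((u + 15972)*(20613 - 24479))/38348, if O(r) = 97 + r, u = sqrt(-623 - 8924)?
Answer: -362718913608/225265739 - 1933*I*sqrt(9547)/19174 ≈ -1610.2 - 9.8504*I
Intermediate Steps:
u = I*sqrt(9547) (u = sqrt(-9547) = I*sqrt(9547) ≈ 97.709*I)
O(197)/23497 + ((u + 15972)*(20613 - 24479))/38348 = (97 + 197)/23497 + ((I*sqrt(9547) + 15972)*(20613 - 24479))/38348 = 294*(1/23497) + ((15972 + I*sqrt(9547))*(-3866))*(1/38348) = 294/23497 + (-61747752 - 3866*I*sqrt(9547))*(1/38348) = 294/23497 + (-15436938/9587 - 1933*I*sqrt(9547)/19174) = -362718913608/225265739 - 1933*I*sqrt(9547)/19174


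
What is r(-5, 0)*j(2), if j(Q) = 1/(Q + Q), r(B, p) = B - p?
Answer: -5/4 ≈ -1.2500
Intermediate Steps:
j(Q) = 1/(2*Q)
r(-5, 0)*j(2) = (-5 - 1*0)*((½)/2) = (-5 + 0)*((½)*(½)) = -5*¼ = -5/4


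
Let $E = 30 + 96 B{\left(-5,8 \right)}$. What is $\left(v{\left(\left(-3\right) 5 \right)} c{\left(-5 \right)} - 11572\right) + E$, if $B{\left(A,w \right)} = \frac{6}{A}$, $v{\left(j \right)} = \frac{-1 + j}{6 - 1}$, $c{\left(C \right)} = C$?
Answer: $- \frac{58206}{5} \approx -11641.0$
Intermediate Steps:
$v{\left(j \right)} = - \frac{1}{5} + \frac{j}{5}$ ($v{\left(j \right)} = \frac{-1 + j}{5} = \left(-1 + j\right) \frac{1}{5} = - \frac{1}{5} + \frac{j}{5}$)
$E = - \frac{426}{5}$ ($E = 30 + 96 \frac{6}{-5} = 30 + 96 \cdot 6 \left(- \frac{1}{5}\right) = 30 + 96 \left(- \frac{6}{5}\right) = 30 - \frac{576}{5} = - \frac{426}{5} \approx -85.2$)
$\left(v{\left(\left(-3\right) 5 \right)} c{\left(-5 \right)} - 11572\right) + E = \left(\left(- \frac{1}{5} + \frac{\left(-3\right) 5}{5}\right) \left(-5\right) - 11572\right) - \frac{426}{5} = \left(\left(- \frac{1}{5} + \frac{1}{5} \left(-15\right)\right) \left(-5\right) - 11572\right) - \frac{426}{5} = \left(\left(- \frac{1}{5} - 3\right) \left(-5\right) - 11572\right) - \frac{426}{5} = \left(\left(- \frac{16}{5}\right) \left(-5\right) - 11572\right) - \frac{426}{5} = \left(16 - 11572\right) - \frac{426}{5} = -11556 - \frac{426}{5} = - \frac{58206}{5}$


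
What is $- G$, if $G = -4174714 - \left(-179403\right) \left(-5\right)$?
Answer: $5071729$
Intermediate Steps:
$G = -5071729$ ($G = -4174714 - 897015 = -5071729$)
$- G = \left(-1\right) \left(-5071729\right) = 5071729$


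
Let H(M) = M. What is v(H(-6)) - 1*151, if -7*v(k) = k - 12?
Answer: -1039/7 ≈ -148.43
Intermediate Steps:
v(k) = 12/7 - k/7 (v(k) = -(k - 12)/7 = -(-12 + k)/7 = 12/7 - k/7)
v(H(-6)) - 1*151 = (12/7 - ⅐*(-6)) - 1*151 = (12/7 + 6/7) - 151 = 18/7 - 151 = -1039/7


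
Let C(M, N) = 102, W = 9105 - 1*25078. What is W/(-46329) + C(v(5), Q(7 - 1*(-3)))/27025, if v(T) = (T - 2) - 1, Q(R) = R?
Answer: 436395883/1252041225 ≈ 0.34855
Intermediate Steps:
W = -15973 (W = 9105 - 25078 = -15973)
v(T) = -3 + T (v(T) = (-2 + T) - 1 = -3 + T)
W/(-46329) + C(v(5), Q(7 - 1*(-3)))/27025 = -15973/(-46329) + 102/27025 = -15973*(-1/46329) + 102*(1/27025) = 15973/46329 + 102/27025 = 436395883/1252041225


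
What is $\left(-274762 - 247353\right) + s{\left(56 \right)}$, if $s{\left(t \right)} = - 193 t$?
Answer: $-532923$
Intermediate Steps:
$\left(-274762 - 247353\right) + s{\left(56 \right)} = \left(-274762 - 247353\right) - 10808 = -522115 - 10808 = -532923$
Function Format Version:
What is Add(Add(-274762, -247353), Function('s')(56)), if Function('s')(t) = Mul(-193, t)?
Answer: -532923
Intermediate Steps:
Add(Add(-274762, -247353), Function('s')(56)) = Add(Add(-274762, -247353), Mul(-193, 56)) = Add(-522115, -10808) = -532923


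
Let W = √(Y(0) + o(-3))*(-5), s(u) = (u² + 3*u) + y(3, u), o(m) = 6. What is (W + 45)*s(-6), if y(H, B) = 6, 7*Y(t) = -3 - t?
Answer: 1080 - 120*√273/7 ≈ 796.75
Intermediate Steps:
Y(t) = -3/7 - t/7 (Y(t) = (-3 - t)/7 = -3/7 - t/7)
s(u) = 6 + u² + 3*u (s(u) = (u² + 3*u) + 6 = 6 + u² + 3*u)
W = -5*√273/7 (W = √((-3/7 - ⅐*0) + 6)*(-5) = √((-3/7 + 0) + 6)*(-5) = √(-3/7 + 6)*(-5) = √(39/7)*(-5) = (√273/7)*(-5) = -5*√273/7 ≈ -11.802)
(W + 45)*s(-6) = (-5*√273/7 + 45)*(6 + (-6)² + 3*(-6)) = (45 - 5*√273/7)*(6 + 36 - 18) = (45 - 5*√273/7)*24 = 1080 - 120*√273/7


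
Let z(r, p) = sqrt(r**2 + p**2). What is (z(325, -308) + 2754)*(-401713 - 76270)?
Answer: -1316365182 - 477983*sqrt(200489) ≈ -1.5304e+9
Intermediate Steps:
z(r, p) = sqrt(p**2 + r**2)
(z(325, -308) + 2754)*(-401713 - 76270) = (sqrt((-308)**2 + 325**2) + 2754)*(-401713 - 76270) = (sqrt(94864 + 105625) + 2754)*(-477983) = (sqrt(200489) + 2754)*(-477983) = (2754 + sqrt(200489))*(-477983) = -1316365182 - 477983*sqrt(200489)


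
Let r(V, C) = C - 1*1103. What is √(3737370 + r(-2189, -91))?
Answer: 4*√233511 ≈ 1932.9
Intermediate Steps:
r(V, C) = -1103 + C (r(V, C) = C - 1103 = -1103 + C)
√(3737370 + r(-2189, -91)) = √(3737370 + (-1103 - 91)) = √(3737370 - 1194) = √3736176 = 4*√233511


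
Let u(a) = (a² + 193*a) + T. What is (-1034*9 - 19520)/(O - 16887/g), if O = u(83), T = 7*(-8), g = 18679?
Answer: -538440854/426835621 ≈ -1.2615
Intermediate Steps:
T = -56
u(a) = -56 + a² + 193*a (u(a) = (a² + 193*a) - 56 = -56 + a² + 193*a)
O = 22852 (O = -56 + 83² + 193*83 = -56 + 6889 + 16019 = 22852)
(-1034*9 - 19520)/(O - 16887/g) = (-1034*9 - 19520)/(22852 - 16887/18679) = (-9306 - 19520)/(22852 - 16887*1/18679) = -28826/(22852 - 16887/18679) = -28826/426835621/18679 = -28826*18679/426835621 = -538440854/426835621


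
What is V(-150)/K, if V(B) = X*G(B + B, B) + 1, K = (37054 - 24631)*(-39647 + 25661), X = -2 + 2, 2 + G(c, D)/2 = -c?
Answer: -1/173748078 ≈ -5.7555e-9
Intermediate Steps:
G(c, D) = -4 - 2*c (G(c, D) = -4 + 2*(-c) = -4 - 2*c)
X = 0
K = -173748078 (K = 12423*(-13986) = -173748078)
V(B) = 1 (V(B) = 0*(-4 - 2*(B + B)) + 1 = 0*(-4 - 4*B) + 1 = 0 + 1 = 1)
V(-150)/K = 1/(-173748078) = 1*(-1/173748078) = -1/173748078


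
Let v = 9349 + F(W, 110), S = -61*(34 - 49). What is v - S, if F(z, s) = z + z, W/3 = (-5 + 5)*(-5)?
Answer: 8434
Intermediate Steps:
W = 0 (W = 3*((-5 + 5)*(-5)) = 3*(0*(-5)) = 3*0 = 0)
F(z, s) = 2*z
S = 915 (S = -61*(-15) = 915)
v = 9349 (v = 9349 + 2*0 = 9349 + 0 = 9349)
v - S = 9349 - 1*915 = 9349 - 915 = 8434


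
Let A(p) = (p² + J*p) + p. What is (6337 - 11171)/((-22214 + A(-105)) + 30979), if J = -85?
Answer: -2417/14305 ≈ -0.16896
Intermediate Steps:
A(p) = p² - 84*p (A(p) = (p² - 85*p) + p = p² - 84*p)
(6337 - 11171)/((-22214 + A(-105)) + 30979) = (6337 - 11171)/((-22214 - 105*(-84 - 105)) + 30979) = -4834/((-22214 - 105*(-189)) + 30979) = -4834/((-22214 + 19845) + 30979) = -4834/(-2369 + 30979) = -4834/28610 = -4834*1/28610 = -2417/14305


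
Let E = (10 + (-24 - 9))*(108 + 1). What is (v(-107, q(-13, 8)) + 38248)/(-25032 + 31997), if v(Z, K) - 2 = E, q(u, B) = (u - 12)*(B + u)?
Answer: 35743/6965 ≈ 5.1318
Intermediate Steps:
q(u, B) = (-12 + u)*(B + u)
E = -2507 (E = (10 - 33)*109 = -23*109 = -2507)
v(Z, K) = -2505 (v(Z, K) = 2 - 2507 = -2505)
(v(-107, q(-13, 8)) + 38248)/(-25032 + 31997) = (-2505 + 38248)/(-25032 + 31997) = 35743/6965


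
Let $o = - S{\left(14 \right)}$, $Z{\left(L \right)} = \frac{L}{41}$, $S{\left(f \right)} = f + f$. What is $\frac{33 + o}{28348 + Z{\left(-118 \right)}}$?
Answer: $\frac{41}{232430} \approx 0.0001764$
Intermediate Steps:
$S{\left(f \right)} = 2 f$
$Z{\left(L \right)} = \frac{L}{41}$ ($Z{\left(L \right)} = L \frac{1}{41} = \frac{L}{41}$)
$o = -28$ ($o = - 2 \cdot 14 = \left(-1\right) 28 = -28$)
$\frac{33 + o}{28348 + Z{\left(-118 \right)}} = \frac{33 - 28}{28348 + \frac{1}{41} \left(-118\right)} = \frac{5}{28348 - \frac{118}{41}} = \frac{5}{\frac{1162150}{41}} = 5 \cdot \frac{41}{1162150} = \frac{41}{232430}$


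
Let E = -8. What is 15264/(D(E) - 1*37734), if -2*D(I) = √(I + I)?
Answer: -71996472/177981845 + 3816*I/177981845 ≈ -0.40452 + 2.144e-5*I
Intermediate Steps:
D(I) = -√2*√I/2 (D(I) = -√(I + I)/2 = -√2*√I/2)
15264/(D(E) - 1*37734) = 15264/(-√2*√(-8)/2 - 1*37734) = 15264/(-√2*2*I*√2/2 - 37734) = 15264/(-2*I - 37734) = 15264/(-37734 - 2*I) = 15264*((-37734 + 2*I)/1423854760) = 1908*(-37734 + 2*I)/177981845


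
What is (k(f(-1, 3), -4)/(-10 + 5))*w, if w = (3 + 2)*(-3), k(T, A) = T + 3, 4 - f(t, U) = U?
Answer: 12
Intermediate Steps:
f(t, U) = 4 - U
k(T, A) = 3 + T
w = -15 (w = 5*(-3) = -15)
(k(f(-1, 3), -4)/(-10 + 5))*w = ((3 + (4 - 1*3))/(-10 + 5))*(-15) = ((3 + (4 - 3))/(-5))*(-15) = ((3 + 1)*(-⅕))*(-15) = (4*(-⅕))*(-15) = -⅘*(-15) = 12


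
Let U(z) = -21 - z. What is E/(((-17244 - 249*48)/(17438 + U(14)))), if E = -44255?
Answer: 256723255/9732 ≈ 26379.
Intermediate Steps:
E/(((-17244 - 249*48)/(17438 + U(14)))) = -44255*(17438 + (-21 - 1*14))/(-17244 - 249*48) = -44255*(17438 + (-21 - 14))/(-17244 - 11952) = -44255/((-29196/(17438 - 35))) = -44255/((-29196/17403)) = -44255/((-29196*1/17403)) = -44255/(-9732/5801) = -44255*(-5801/9732) = 256723255/9732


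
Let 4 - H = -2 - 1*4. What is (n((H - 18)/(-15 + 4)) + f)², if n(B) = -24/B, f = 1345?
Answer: 1721344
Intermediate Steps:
H = 10 (H = 4 - (-2 - 1*4) = 4 - (-2 - 4) = 4 - 1*(-6) = 4 + 6 = 10)
(n((H - 18)/(-15 + 4)) + f)² = (-24*(-15 + 4)/(10 - 18) + 1345)² = (-24/((-8/(-11))) + 1345)² = (-24/((-8*(-1/11))) + 1345)² = (-24/8/11 + 1345)² = (-24*11/8 + 1345)² = (-33 + 1345)² = 1312² = 1721344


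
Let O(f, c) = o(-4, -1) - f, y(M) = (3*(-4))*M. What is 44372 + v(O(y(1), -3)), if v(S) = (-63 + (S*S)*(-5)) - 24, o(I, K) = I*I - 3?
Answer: 41160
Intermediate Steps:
y(M) = -12*M
o(I, K) = -3 + I² (o(I, K) = I² - 3 = -3 + I²)
O(f, c) = 13 - f (O(f, c) = (-3 + (-4)²) - f = (-3 + 16) - f = 13 - f)
v(S) = -87 - 5*S² (v(S) = (-63 + S²*(-5)) - 24 = (-63 - 5*S²) - 24 = -87 - 5*S²)
44372 + v(O(y(1), -3)) = 44372 + (-87 - 5*(13 - (-12))²) = 44372 + (-87 - 5*(13 - 1*(-12))²) = 44372 + (-87 - 5*(13 + 12)²) = 44372 + (-87 - 5*25²) = 44372 + (-87 - 5*625) = 44372 + (-87 - 3125) = 44372 - 3212 = 41160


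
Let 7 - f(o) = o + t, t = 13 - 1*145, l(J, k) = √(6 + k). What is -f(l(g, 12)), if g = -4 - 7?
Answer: -139 + 3*√2 ≈ -134.76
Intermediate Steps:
g = -11
t = -132 (t = 13 - 145 = -132)
f(o) = 139 - o (f(o) = 7 - (o - 132) = 7 - (-132 + o) = 7 + (132 - o) = 139 - o)
-f(l(g, 12)) = -(139 - √(6 + 12)) = -(139 - √18) = -(139 - 3*√2) = -139 + 3*√2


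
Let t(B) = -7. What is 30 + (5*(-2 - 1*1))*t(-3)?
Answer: 135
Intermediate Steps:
30 + (5*(-2 - 1*1))*t(-3) = 30 + (5*(-2 - 1*1))*(-7) = 30 + (5*(-2 - 1))*(-7) = 30 + (5*(-3))*(-7) = 30 - 15*(-7) = 30 + 105 = 135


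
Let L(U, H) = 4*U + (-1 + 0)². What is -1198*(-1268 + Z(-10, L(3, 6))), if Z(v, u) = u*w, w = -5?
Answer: 1596934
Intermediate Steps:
L(U, H) = 1 + 4*U (L(U, H) = 4*U + (-1)² = 4*U + 1 = 1 + 4*U)
Z(v, u) = -5*u (Z(v, u) = u*(-5) = -5*u)
-1198*(-1268 + Z(-10, L(3, 6))) = -1198*(-1268 - 5*(1 + 4*3)) = -1198*(-1268 - 5*(1 + 12)) = -1198*(-1268 - 5*13) = -1198*(-1268 - 65) = -1198*(-1333) = 1596934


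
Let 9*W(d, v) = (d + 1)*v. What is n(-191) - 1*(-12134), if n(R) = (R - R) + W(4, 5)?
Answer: 109231/9 ≈ 12137.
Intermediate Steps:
W(d, v) = v*(1 + d)/9 (W(d, v) = ((d + 1)*v)/9 = ((1 + d)*v)/9 = (v*(1 + d))/9 = v*(1 + d)/9)
n(R) = 25/9 (n(R) = (R - R) + (⅑)*5*(1 + 4) = 0 + (⅑)*5*5 = 0 + 25/9 = 25/9)
n(-191) - 1*(-12134) = 25/9 - 1*(-12134) = 25/9 + 12134 = 109231/9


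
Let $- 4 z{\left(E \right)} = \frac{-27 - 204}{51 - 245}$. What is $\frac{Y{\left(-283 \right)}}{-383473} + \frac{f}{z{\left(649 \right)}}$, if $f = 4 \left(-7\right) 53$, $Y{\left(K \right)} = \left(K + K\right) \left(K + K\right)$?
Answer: $\frac{63075338428}{12654609} \approx 4984.4$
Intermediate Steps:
$z{\left(E \right)} = - \frac{231}{776}$ ($z{\left(E \right)} = - \frac{\left(-27 - 204\right) \frac{1}{51 - 245}}{4} = - \frac{\left(-231\right) \frac{1}{-194}}{4} = - \frac{\left(-231\right) \left(- \frac{1}{194}\right)}{4} = \left(- \frac{1}{4}\right) \frac{231}{194} = - \frac{231}{776}$)
$Y{\left(K \right)} = 4 K^{2}$ ($Y{\left(K \right)} = 2 K 2 K = 4 K^{2}$)
$f = -1484$ ($f = \left(-28\right) 53 = -1484$)
$\frac{Y{\left(-283 \right)}}{-383473} + \frac{f}{z{\left(649 \right)}} = \frac{4 \left(-283\right)^{2}}{-383473} - \frac{1484}{- \frac{231}{776}} = 4 \cdot 80089 \left(- \frac{1}{383473}\right) - - \frac{164512}{33} = 320356 \left(- \frac{1}{383473}\right) + \frac{164512}{33} = - \frac{320356}{383473} + \frac{164512}{33} = \frac{63075338428}{12654609}$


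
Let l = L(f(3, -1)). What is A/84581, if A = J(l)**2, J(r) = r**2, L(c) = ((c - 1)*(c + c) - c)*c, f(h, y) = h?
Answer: 531441/84581 ≈ 6.2832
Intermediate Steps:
L(c) = c*(-c + 2*c*(-1 + c)) (L(c) = ((-1 + c)*(2*c) - c)*c = (2*c*(-1 + c) - c)*c = (-c + 2*c*(-1 + c))*c = c*(-c + 2*c*(-1 + c)))
l = 27 (l = 3**2*(-3 + 2*3) = 9*(-3 + 6) = 9*3 = 27)
A = 531441 (A = (27**2)**2 = 729**2 = 531441)
A/84581 = 531441/84581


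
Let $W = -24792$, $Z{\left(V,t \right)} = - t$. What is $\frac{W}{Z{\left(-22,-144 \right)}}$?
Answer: $- \frac{1033}{6} \approx -172.17$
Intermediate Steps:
$\frac{W}{Z{\left(-22,-144 \right)}} = - \frac{24792}{\left(-1\right) \left(-144\right)} = - \frac{24792}{144} = \left(-24792\right) \frac{1}{144} = - \frac{1033}{6}$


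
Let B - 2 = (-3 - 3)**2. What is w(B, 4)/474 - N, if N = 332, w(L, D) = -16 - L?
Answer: -26237/79 ≈ -332.11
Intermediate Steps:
B = 38 (B = 2 + (-3 - 3)**2 = 2 + (-6)**2 = 2 + 36 = 38)
w(B, 4)/474 - N = (-16 - 1*38)/474 - 1*332 = (-16 - 38)*(1/474) - 332 = -54*1/474 - 332 = -9/79 - 332 = -26237/79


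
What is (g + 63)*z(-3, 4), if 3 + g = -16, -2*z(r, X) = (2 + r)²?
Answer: -22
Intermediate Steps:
z(r, X) = -(2 + r)²/2
g = -19 (g = -3 - 16 = -19)
(g + 63)*z(-3, 4) = (-19 + 63)*(-(2 - 3)²/2) = 44*(-½*(-1)²) = 44*(-½*1) = 44*(-½) = -22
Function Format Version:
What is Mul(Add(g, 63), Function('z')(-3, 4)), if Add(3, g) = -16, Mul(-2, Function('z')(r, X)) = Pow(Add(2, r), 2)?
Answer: -22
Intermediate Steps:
Function('z')(r, X) = Mul(Rational(-1, 2), Pow(Add(2, r), 2))
g = -19 (g = Add(-3, -16) = -19)
Mul(Add(g, 63), Function('z')(-3, 4)) = Mul(Add(-19, 63), Mul(Rational(-1, 2), Pow(Add(2, -3), 2))) = Mul(44, Mul(Rational(-1, 2), Pow(-1, 2))) = Mul(44, Mul(Rational(-1, 2), 1)) = Mul(44, Rational(-1, 2)) = -22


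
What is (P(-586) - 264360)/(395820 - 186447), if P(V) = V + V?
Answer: -265532/209373 ≈ -1.2682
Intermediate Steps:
P(V) = 2*V
(P(-586) - 264360)/(395820 - 186447) = (2*(-586) - 264360)/(395820 - 186447) = (-1172 - 264360)/209373 = -265532*1/209373 = -265532/209373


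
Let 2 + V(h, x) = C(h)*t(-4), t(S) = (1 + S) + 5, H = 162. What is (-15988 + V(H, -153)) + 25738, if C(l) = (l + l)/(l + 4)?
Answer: 809408/83 ≈ 9751.9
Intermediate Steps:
C(l) = 2*l/(4 + l) (C(l) = (2*l)/(4 + l) = 2*l/(4 + l))
t(S) = 6 + S
V(h, x) = -2 + 4*h/(4 + h) (V(h, x) = -2 + (2*h/(4 + h))*(6 - 4) = -2 + (2*h/(4 + h))*2 = -2 + 4*h/(4 + h))
(-15988 + V(H, -153)) + 25738 = (-15988 + 2*(-4 + 162)/(4 + 162)) + 25738 = (-15988 + 2*158/166) + 25738 = (-15988 + 2*(1/166)*158) + 25738 = (-15988 + 158/83) + 25738 = -1326846/83 + 25738 = 809408/83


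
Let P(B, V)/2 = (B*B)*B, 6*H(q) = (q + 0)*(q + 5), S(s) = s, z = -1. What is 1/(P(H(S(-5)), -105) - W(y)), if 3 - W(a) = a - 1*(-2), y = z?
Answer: -½ ≈ -0.50000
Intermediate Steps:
y = -1
W(a) = 1 - a (W(a) = 3 - (a - 1*(-2)) = 3 - (a + 2) = 3 - (2 + a) = 3 + (-2 - a) = 1 - a)
H(q) = q*(5 + q)/6 (H(q) = ((q + 0)*(q + 5))/6 = (q*(5 + q))/6 = q*(5 + q)/6)
P(B, V) = 2*B³ (P(B, V) = 2*((B*B)*B) = 2*(B²*B) = 2*B³)
1/(P(H(S(-5)), -105) - W(y)) = 1/(2*((⅙)*(-5)*(5 - 5))³ - (1 - 1*(-1))) = 1/(2*((⅙)*(-5)*0)³ - (1 + 1)) = 1/(2*0³ - 1*2) = 1/(2*0 - 2) = 1/(0 - 2) = 1/(-2) = -½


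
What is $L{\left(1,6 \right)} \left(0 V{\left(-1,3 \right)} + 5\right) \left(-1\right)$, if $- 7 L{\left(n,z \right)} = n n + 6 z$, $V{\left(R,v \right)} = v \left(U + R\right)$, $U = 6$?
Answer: $\frac{185}{7} \approx 26.429$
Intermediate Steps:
$V{\left(R,v \right)} = v \left(6 + R\right)$
$L{\left(n,z \right)} = - \frac{6 z}{7} - \frac{n^{2}}{7}$ ($L{\left(n,z \right)} = - \frac{n n + 6 z}{7} = - \frac{n^{2} + 6 z}{7} = - \frac{6 z}{7} - \frac{n^{2}}{7}$)
$L{\left(1,6 \right)} \left(0 V{\left(-1,3 \right)} + 5\right) \left(-1\right) = \left(\left(- \frac{6}{7}\right) 6 - \frac{1^{2}}{7}\right) \left(0 \cdot 3 \left(6 - 1\right) + 5\right) \left(-1\right) = \left(- \frac{36}{7} - \frac{1}{7}\right) \left(0 \cdot 3 \cdot 5 + 5\right) \left(-1\right) = \left(- \frac{36}{7} - \frac{1}{7}\right) \left(0 \cdot 15 + 5\right) \left(-1\right) = - \frac{37 \left(0 + 5\right)}{7} \left(-1\right) = \left(- \frac{37}{7}\right) 5 \left(-1\right) = \left(- \frac{185}{7}\right) \left(-1\right) = \frac{185}{7}$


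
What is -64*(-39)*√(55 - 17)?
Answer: 2496*√38 ≈ 15386.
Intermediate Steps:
-64*(-39)*√(55 - 17) = -(-2496)*√38 = 2496*√38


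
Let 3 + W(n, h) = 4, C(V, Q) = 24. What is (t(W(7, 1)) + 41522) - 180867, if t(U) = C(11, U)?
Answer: -139321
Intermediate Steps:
W(n, h) = 1 (W(n, h) = -3 + 4 = 1)
t(U) = 24
(t(W(7, 1)) + 41522) - 180867 = (24 + 41522) - 180867 = 41546 - 180867 = -139321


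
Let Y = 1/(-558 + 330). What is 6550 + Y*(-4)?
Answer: 373351/57 ≈ 6550.0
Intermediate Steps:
Y = -1/228 (Y = 1/(-228) = -1/228 ≈ -0.0043860)
6550 + Y*(-4) = 6550 - 1/228*(-4) = 6550 + 1/57 = 373351/57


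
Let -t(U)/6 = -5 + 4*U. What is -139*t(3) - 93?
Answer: 5745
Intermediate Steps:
t(U) = 30 - 24*U (t(U) = -6*(-5 + 4*U) = 30 - 24*U)
-139*t(3) - 93 = -139*(30 - 24*3) - 93 = -139*(30 - 72) - 93 = -139*(-42) - 93 = 5838 - 93 = 5745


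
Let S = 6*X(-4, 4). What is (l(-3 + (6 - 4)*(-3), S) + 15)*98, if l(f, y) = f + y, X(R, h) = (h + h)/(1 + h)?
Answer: 7644/5 ≈ 1528.8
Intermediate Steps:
X(R, h) = 2*h/(1 + h) (X(R, h) = (2*h)/(1 + h) = 2*h/(1 + h))
S = 48/5 (S = 6*(2*4/(1 + 4)) = 6*(2*4/5) = 6*(2*4*(1/5)) = 6*(8/5) = 48/5 ≈ 9.6000)
(l(-3 + (6 - 4)*(-3), S) + 15)*98 = (((-3 + (6 - 4)*(-3)) + 48/5) + 15)*98 = (((-3 + 2*(-3)) + 48/5) + 15)*98 = (((-3 - 6) + 48/5) + 15)*98 = ((-9 + 48/5) + 15)*98 = (3/5 + 15)*98 = (78/5)*98 = 7644/5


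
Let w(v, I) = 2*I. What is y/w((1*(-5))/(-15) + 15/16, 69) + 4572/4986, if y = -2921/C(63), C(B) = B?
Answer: 60833/104706 ≈ 0.58099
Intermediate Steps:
y = -2921/63 ≈ -46.365
y/w((1*(-5))/(-15) + 15/16, 69) + 4572/4986 = -2921/(63*(2*69)) + 4572/4986 = -2921/63/138 + 4572*(1/4986) = -2921/63*1/138 + 254/277 = -127/378 + 254/277 = 60833/104706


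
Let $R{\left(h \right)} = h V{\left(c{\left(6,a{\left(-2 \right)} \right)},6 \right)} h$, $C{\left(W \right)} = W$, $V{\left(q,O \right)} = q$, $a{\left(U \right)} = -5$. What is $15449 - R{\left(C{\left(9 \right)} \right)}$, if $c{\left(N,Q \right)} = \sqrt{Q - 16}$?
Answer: $15449 - 81 i \sqrt{21} \approx 15449.0 - 371.19 i$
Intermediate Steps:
$c{\left(N,Q \right)} = \sqrt{-16 + Q}$ ($c{\left(N,Q \right)} = \sqrt{Q - 16} = \sqrt{-16 + Q}$)
$R{\left(h \right)} = i \sqrt{21} h^{2}$ ($R{\left(h \right)} = h \sqrt{-16 - 5} h = h \sqrt{-21} h = h i \sqrt{21} h = i h \sqrt{21} h = i \sqrt{21} h^{2}$)
$15449 - R{\left(C{\left(9 \right)} \right)} = 15449 - i \sqrt{21} \cdot 9^{2} = 15449 - i \sqrt{21} \cdot 81 = 15449 - 81 i \sqrt{21}$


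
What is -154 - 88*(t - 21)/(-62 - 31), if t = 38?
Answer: -12826/93 ≈ -137.91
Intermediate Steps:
-154 - 88*(t - 21)/(-62 - 31) = -154 - 88*(38 - 21)/(-62 - 31) = -154 - 1496/(-93) = -154 - 1496*(-1)/93 = -154 - 88*(-17/93) = -154 + 1496/93 = -12826/93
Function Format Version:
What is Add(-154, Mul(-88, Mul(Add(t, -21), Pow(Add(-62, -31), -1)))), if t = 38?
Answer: Rational(-12826, 93) ≈ -137.91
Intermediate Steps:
Add(-154, Mul(-88, Mul(Add(t, -21), Pow(Add(-62, -31), -1)))) = Add(-154, Mul(-88, Mul(Add(38, -21), Pow(Add(-62, -31), -1)))) = Add(-154, Mul(-88, Mul(17, Pow(-93, -1)))) = Add(-154, Mul(-88, Mul(17, Rational(-1, 93)))) = Add(-154, Mul(-88, Rational(-17, 93))) = Add(-154, Rational(1496, 93)) = Rational(-12826, 93)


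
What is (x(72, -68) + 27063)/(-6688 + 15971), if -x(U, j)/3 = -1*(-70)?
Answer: 26853/9283 ≈ 2.8927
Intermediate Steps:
x(U, j) = -210 (x(U, j) = -(-3)*(-70) = -3*70 = -210)
(x(72, -68) + 27063)/(-6688 + 15971) = (-210 + 27063)/(-6688 + 15971) = 26853/9283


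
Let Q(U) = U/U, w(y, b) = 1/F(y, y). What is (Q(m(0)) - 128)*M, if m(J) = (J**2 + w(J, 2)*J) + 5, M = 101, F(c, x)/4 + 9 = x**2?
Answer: -12827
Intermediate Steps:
F(c, x) = -36 + 4*x**2
w(y, b) = 1/(-36 + 4*y**2)
m(J) = 5 + J**2 + J/(4*(-9 + J**2)) (m(J) = (J**2 + (1/(4*(-9 + J**2)))*J) + 5 = (J**2 + J/(4*(-9 + J**2))) + 5 = 5 + J**2 + J/(4*(-9 + J**2)))
Q(U) = 1
(Q(m(0)) - 128)*M = (1 - 128)*101 = -127*101 = -12827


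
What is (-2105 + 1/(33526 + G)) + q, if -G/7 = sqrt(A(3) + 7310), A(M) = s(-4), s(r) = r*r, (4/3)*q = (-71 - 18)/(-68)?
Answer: -321523846549807/152814183472 + 21*sqrt(814)/1123633702 ≈ -2104.0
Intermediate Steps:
q = 267/272 (q = 3*((-71 - 18)/(-68))/4 = 3*(-1/68*(-89))/4 = (3/4)*(89/68) = 267/272 ≈ 0.98162)
s(r) = r**2
A(M) = 16 (A(M) = (-4)**2 = 16)
G = -21*sqrt(814) (G = -7*sqrt(16 + 7310) = -21*sqrt(814) ≈ -599.14)
(-2105 + 1/(33526 + G)) + q = (-2105 + 1/(33526 - 21*sqrt(814))) + 267/272 = -572293/272 + 1/(33526 - 21*sqrt(814))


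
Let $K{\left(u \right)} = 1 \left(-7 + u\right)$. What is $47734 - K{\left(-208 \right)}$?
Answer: $47949$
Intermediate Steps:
$K{\left(u \right)} = -7 + u$
$47734 - K{\left(-208 \right)} = 47734 - \left(-7 - 208\right) = 47734 - -215 = 47734 + 215 = 47949$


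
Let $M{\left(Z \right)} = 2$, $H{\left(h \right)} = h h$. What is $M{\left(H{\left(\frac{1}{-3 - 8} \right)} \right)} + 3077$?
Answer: $3079$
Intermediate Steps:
$H{\left(h \right)} = h^{2}$
$M{\left(H{\left(\frac{1}{-3 - 8} \right)} \right)} + 3077 = 2 + 3077 = 3079$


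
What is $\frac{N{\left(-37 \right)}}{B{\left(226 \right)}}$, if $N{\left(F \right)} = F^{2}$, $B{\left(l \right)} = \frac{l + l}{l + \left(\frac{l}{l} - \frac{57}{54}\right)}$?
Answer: $\frac{5567723}{8136} \approx 684.33$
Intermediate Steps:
$B{\left(l \right)} = \frac{2 l}{- \frac{1}{18} + l}$ ($B{\left(l \right)} = \frac{2 l}{l + \left(1 - \frac{19}{18}\right)} = \frac{2 l}{l - \frac{1}{18}} = \frac{2 l}{- \frac{1}{18} + l}$)
$\frac{N{\left(-37 \right)}}{B{\left(226 \right)}} = \frac{\left(-37\right)^{2}}{36 \cdot 226 \frac{1}{-1 + 18 \cdot 226}} = \frac{1369}{36 \cdot 226 \frac{1}{-1 + 4068}} = \frac{1369}{36 \cdot 226 \cdot \frac{1}{4067}} = \frac{1369}{\frac{8136}{4067}} = 1369 \cdot \frac{4067}{8136} = \frac{5567723}{8136}$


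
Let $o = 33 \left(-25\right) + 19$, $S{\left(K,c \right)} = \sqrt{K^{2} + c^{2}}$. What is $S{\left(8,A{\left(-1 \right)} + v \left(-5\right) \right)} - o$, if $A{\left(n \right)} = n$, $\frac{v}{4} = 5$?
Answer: $806 + \sqrt{10265} \approx 907.32$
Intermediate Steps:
$v = 20$ ($v = 4 \cdot 5 = 20$)
$o = -806$ ($o = -825 + 19 = -806$)
$S{\left(8,A{\left(-1 \right)} + v \left(-5\right) \right)} - o = \sqrt{8^{2} + \left(-1 + 20 \left(-5\right)\right)^{2}} - -806 = \sqrt{64 + \left(-1 - 100\right)^{2}} + 806 = \sqrt{64 + \left(-101\right)^{2}} + 806 = \sqrt{64 + 10201} + 806 = \sqrt{10265} + 806 = 806 + \sqrt{10265}$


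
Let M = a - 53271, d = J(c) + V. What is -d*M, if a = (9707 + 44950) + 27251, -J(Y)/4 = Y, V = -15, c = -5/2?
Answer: 143185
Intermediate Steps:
c = -5/2 (c = -5*½ = -5/2 ≈ -2.5000)
J(Y) = -4*Y
d = -5 (d = -4*(-5/2) - 15 = 10 - 15 = -5)
a = 81908 (a = 54657 + 27251 = 81908)
M = 28637 (M = 81908 - 53271 = 28637)
-d*M = -(-5)*28637 = -1*(-143185) = 143185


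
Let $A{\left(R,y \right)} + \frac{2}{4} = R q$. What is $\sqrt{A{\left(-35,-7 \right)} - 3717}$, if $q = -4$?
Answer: $\frac{3 i \sqrt{1590}}{2} \approx 59.812 i$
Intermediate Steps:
$A{\left(R,y \right)} = - \frac{1}{2} - 4 R$ ($A{\left(R,y \right)} = - \frac{1}{2} + R \left(-4\right) = - \frac{1}{2} - 4 R$)
$\sqrt{A{\left(-35,-7 \right)} - 3717} = \sqrt{\left(- \frac{1}{2} - -140\right) - 3717} = \sqrt{\left(- \frac{1}{2} + 140\right) - 3717} = \sqrt{\frac{279}{2} - 3717} = \sqrt{- \frac{7155}{2}} = \frac{3 i \sqrt{1590}}{2}$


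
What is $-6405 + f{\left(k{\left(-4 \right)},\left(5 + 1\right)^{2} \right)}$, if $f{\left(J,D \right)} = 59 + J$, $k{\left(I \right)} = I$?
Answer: $-6350$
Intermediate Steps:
$-6405 + f{\left(k{\left(-4 \right)},\left(5 + 1\right)^{2} \right)} = -6405 + \left(59 - 4\right) = -6405 + 55 = -6350$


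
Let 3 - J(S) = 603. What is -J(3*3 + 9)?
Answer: 600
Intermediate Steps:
J(S) = -600 (J(S) = 3 - 1*603 = 3 - 603 = -600)
-J(3*3 + 9) = -1*(-600) = 600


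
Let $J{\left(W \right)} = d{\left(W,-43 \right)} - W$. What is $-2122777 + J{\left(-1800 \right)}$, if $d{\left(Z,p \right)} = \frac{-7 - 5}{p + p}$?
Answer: $- \frac{91202005}{43} \approx -2.121 \cdot 10^{6}$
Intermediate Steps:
$d{\left(Z,p \right)} = - \frac{6}{p}$ ($d{\left(Z,p \right)} = - \frac{12}{2 p} = - 12 \frac{1}{2 p} = - \frac{6}{p}$)
$J{\left(W \right)} = \frac{6}{43} - W$ ($J{\left(W \right)} = - \frac{6}{-43} - W = \left(-6\right) \left(- \frac{1}{43}\right) - W = \frac{6}{43} - W$)
$-2122777 + J{\left(-1800 \right)} = -2122777 + \left(\frac{6}{43} - -1800\right) = -2122777 + \left(\frac{6}{43} + 1800\right) = -2122777 + \frac{77406}{43} = - \frac{91202005}{43}$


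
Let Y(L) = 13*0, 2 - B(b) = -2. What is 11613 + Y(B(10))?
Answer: 11613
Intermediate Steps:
B(b) = 4 (B(b) = 2 - 1*(-2) = 2 + 2 = 4)
Y(L) = 0
11613 + Y(B(10)) = 11613 + 0 = 11613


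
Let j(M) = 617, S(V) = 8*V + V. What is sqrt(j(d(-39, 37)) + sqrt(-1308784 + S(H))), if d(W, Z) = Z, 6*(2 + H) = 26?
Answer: sqrt(617 + I*sqrt(1308763)) ≈ 30.958 + 18.477*I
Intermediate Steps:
H = 7/3 (H = -2 + (1/6)*26 = -2 + 13/3 = 7/3 ≈ 2.3333)
S(V) = 9*V
sqrt(j(d(-39, 37)) + sqrt(-1308784 + S(H))) = sqrt(617 + sqrt(-1308784 + 9*(7/3))) = sqrt(617 + sqrt(-1308784 + 21)) = sqrt(617 + sqrt(-1308763)) = sqrt(617 + I*sqrt(1308763))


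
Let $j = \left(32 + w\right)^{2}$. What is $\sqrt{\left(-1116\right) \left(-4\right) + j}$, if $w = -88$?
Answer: $20 \sqrt{19} \approx 87.178$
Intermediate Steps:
$j = 3136$ ($j = \left(32 - 88\right)^{2} = \left(-56\right)^{2} = 3136$)
$\sqrt{\left(-1116\right) \left(-4\right) + j} = \sqrt{\left(-1116\right) \left(-4\right) + 3136} = \sqrt{4464 + 3136} = \sqrt{7600} = 20 \sqrt{19}$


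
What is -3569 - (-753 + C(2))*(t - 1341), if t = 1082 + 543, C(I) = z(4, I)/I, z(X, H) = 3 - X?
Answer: 210425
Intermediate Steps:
C(I) = -1/I (C(I) = (3 - 1*4)/I = (3 - 4)/I = -1/I)
t = 1625
-3569 - (-753 + C(2))*(t - 1341) = -3569 - (-753 - 1/2)*(1625 - 1341) = -3569 - (-753 - 1*½)*284 = -3569 - (-753 - ½)*284 = -3569 - (-1507)*284/2 = -3569 - 1*(-213994) = -3569 + 213994 = 210425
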